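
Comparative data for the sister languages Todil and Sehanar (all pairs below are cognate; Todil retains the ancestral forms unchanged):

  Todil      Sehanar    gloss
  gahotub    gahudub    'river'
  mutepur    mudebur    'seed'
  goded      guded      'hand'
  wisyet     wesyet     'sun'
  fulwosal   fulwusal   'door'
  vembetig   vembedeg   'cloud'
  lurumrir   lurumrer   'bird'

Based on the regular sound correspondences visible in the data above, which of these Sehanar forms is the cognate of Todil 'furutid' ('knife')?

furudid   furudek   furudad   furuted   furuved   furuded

furuded

vembetig ~ vembedeg — Todil t corresponds to Sehanar d between vowels (before a front vowel).
wisyet ~ wesyet, vembetig ~ vembedeg — Todil i corresponds to Sehanar e after a consonant, before a consonant other than r, m, n, p, b, f, v.
Applying these to Todil 'furutid':
  furutid → furudid   (t→d between vowels (before a front vowel))
  furudid → furuded   (i→e after a consonant, before a consonant other than r, m, n, p, b, f, v)
So the Sehanar cognate is 'furuded'.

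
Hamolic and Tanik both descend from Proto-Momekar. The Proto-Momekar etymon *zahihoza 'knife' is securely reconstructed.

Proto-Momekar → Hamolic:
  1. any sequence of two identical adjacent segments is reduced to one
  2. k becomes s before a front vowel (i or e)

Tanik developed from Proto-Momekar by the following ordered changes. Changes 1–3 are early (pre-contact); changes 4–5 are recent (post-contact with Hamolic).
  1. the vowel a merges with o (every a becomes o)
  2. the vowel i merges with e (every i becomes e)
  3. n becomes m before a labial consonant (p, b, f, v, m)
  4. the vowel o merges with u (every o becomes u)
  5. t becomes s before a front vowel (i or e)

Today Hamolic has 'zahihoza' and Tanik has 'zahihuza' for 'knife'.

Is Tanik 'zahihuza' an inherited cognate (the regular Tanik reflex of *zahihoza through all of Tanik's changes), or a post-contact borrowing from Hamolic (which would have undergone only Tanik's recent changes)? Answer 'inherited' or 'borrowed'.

If inherited, *zahihoza would pass through all of Tanik's changes:
Tanik: start from *zahihoza.
  rule 1 (vowel merger): zahihoza → zohihozo
  rule 2 (vowel merger): zohihozo → zohehozo
  rule 3: no change — zohehozo
  rule 4 (vowel merger): zohehozo → zuhehuzu
  rule 5: no change — zuhehuzu
  ⇒ Tanik zuhehuzu
If borrowed from Hamolic 'zahihoza' after the early changes, it would undergo only the recent ones:
  rule 4 (vowel merger): zahihoza → zahihuza
  rule 5 (palatalisation): no change (zahihuza)
  ⇒ as a loan: zahihuza
Tanik 'zahihuza' matches the loan outcome 'zahihuza', not the inherited 'zuhehuzu' — it skipped the early Tanik changes, so it was borrowed from Hamolic.

borrowed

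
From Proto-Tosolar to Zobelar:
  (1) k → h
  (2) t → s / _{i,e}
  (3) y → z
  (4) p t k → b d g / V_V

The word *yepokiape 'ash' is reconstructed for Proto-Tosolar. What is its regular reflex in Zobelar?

Zobelar: *yepokiape
  yepokiape → yepohiape   [unconditioned shift]
  yepohiape (rule 2 does not apply)
  yepohiape → zepohiape   [unconditioned shift]
  zepohiape → zebohiabe   [intervocalic voicing]
  giving Zobelar zebohiabe.

zebohiabe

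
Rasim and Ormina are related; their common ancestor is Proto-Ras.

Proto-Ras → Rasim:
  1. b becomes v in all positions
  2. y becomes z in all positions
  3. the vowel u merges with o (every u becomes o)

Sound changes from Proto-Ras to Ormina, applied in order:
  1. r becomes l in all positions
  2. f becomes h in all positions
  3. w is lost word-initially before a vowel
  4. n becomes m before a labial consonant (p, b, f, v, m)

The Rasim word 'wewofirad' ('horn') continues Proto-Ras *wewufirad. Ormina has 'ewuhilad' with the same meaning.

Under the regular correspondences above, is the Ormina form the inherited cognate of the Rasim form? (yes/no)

Derive the expected Ormina reflex of *wewufirad:
Ormina: *wewufirad > wewufilad > wewuhilad > ewuhilad  (by unconditioned shift, unconditioned shift, glide loss)
Ormina 'ewuhilad' matches the regular reflex exactly, so the pair is cognate.

yes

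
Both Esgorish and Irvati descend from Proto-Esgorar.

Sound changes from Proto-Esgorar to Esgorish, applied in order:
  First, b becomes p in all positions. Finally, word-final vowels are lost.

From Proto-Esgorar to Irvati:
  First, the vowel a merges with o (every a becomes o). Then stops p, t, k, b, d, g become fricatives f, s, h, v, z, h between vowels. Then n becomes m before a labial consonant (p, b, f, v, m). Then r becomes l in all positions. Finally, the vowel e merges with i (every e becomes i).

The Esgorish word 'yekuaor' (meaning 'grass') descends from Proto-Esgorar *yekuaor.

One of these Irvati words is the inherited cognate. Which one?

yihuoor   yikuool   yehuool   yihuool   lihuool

Irvati: *yekuaor > yekuoor > yehuoor > yehuool > yihuool  (by vowel merger, intervocalic lenition, unconditioned shift, vowel merger)
Only 'yihuool' matches the regular Irvati development of *yekuaor.

yihuool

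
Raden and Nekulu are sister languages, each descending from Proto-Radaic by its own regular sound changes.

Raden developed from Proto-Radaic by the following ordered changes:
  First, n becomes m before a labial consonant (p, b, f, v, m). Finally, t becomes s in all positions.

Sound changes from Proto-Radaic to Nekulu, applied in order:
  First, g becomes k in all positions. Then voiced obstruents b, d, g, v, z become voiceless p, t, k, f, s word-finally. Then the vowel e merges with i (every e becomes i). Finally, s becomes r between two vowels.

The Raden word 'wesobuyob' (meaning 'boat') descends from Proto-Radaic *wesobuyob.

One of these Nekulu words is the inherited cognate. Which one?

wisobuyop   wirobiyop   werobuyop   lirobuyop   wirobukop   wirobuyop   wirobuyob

wirobuyop

Nekulu: *wesobuyob > wesobuyop > wisobuyop > wirobuyop  (by final devoicing, vowel merger, rhotacism)
Only 'wirobuyop' matches the regular Nekulu development of *wesobuyob.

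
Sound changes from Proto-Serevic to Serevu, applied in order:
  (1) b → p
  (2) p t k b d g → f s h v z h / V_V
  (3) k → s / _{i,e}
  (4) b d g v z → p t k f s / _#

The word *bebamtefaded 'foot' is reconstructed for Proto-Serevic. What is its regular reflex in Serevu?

pefamtefazet

Serevu: start from *bebamtefaded.
  rule 1 (unconditioned shift): bebamtefaded → pepamtefaded
  rule 2 (intervocalic lenition): pepamtefaded → pefamtefazed
  rule 3: no change — pefamtefazed
  rule 4 (final devoicing): pefamtefazed → pefamtefazet
  ⇒ Serevu pefamtefazet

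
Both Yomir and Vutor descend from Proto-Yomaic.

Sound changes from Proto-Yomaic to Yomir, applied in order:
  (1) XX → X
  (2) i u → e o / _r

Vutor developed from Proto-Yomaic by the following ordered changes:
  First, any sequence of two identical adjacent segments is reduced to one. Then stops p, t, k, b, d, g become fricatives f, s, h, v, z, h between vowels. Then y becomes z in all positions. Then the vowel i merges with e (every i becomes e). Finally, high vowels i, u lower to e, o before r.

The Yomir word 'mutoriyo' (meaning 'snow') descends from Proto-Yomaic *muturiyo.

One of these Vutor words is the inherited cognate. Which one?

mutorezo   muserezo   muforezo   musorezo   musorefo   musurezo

musorezo

Vutor: start from *muturiyo.
  rule 1: no change — muturiyo
  rule 2 (intervocalic lenition): muturiyo → musuriyo
  rule 3 (unconditioned shift): musuriyo → musurizo
  rule 4 (vowel merger): musurizo → musurezo
  rule 5 (pre-rhotic lowering): musurezo → musorezo
  ⇒ Vutor musorezo
Only 'musorezo' matches the regular Vutor development of *muturiyo.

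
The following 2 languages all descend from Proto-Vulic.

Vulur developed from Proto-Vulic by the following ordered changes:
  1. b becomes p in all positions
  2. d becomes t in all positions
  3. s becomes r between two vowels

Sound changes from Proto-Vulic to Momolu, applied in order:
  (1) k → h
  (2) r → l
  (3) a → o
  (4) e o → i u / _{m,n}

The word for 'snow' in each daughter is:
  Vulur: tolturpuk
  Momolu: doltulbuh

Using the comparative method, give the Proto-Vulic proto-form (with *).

*dolturbuk

Position 1: Vulur has t, Momolu has d. Momolu preserves d here (none of its changes turn any other segment into d), so the proto-segment is *d.
Position 7: Vulur has p, Momolu has b. Momolu preserves b here (none of its changes turn any other segment into b), so the proto-segment is *b.
Position 9: Vulur has k, Momolu has h. Vulur preserves k here (none of its changes turn any other segment into k), so the proto-segment is *k.
This points to *dolturbuk. Verify forward in each daughter:
Vulur: start from *dolturbuk.
  rule 1 (unconditioned shift): dolturbuk → dolturpuk
  rule 2 (unconditioned shift): dolturpuk → tolturpuk
  rule 3: no change — tolturpuk
  ⇒ Vulur tolturpuk
Momolu: *dolturbuk > dolturbuh > doltulbuh  (by unconditioned shift, unconditioned shift)
No other proto-form is consistent with every reflex, so the reconstruction is *dolturbuk.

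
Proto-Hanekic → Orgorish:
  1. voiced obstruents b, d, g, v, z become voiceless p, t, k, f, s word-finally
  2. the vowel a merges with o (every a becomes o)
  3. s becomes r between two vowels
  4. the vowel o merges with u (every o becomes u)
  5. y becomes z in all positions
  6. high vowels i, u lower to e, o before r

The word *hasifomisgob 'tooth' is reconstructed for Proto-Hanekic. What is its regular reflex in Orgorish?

horifumisgup

Orgorish: *hasifomisgob > hasifomisgop > hosifomisgop > horifomisgop > hurifumisgup > horifumisgup  (by final devoicing, vowel merger, rhotacism, vowel merger, pre-rhotic lowering)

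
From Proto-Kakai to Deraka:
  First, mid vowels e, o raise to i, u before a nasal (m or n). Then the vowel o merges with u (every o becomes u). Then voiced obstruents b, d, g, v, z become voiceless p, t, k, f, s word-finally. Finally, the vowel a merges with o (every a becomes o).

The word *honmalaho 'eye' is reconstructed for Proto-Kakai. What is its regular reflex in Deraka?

hunmolohu

Deraka: *honmalaho
  honmalaho → hunmalaho   [pre-nasal raising]
  hunmalaho → hunmalahu   [vowel merger]
  hunmalahu (rule 3 does not apply)
  hunmalahu → hunmolohu   [vowel merger]
  giving Deraka hunmolohu.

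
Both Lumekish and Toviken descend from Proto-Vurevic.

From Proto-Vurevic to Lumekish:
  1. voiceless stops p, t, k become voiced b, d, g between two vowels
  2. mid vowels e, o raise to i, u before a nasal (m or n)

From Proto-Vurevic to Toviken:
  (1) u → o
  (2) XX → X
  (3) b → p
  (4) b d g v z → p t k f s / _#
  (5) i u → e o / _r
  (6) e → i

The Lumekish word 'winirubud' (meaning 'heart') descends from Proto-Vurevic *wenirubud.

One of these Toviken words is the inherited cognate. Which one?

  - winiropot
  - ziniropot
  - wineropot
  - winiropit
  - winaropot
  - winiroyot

winiropot

Toviken: start from *wenirubud.
  rule 1 (vowel merger): wenirubud → wenirobod
  rule 2: no change — wenirobod
  rule 3 (unconditioned shift): wenirobod → weniropod
  rule 4 (final devoicing): weniropod → weniropot
  rule 5 (pre-rhotic lowering): weniropot → weneropot
  rule 6 (vowel merger): weneropot → winiropot
  ⇒ Toviken winiropot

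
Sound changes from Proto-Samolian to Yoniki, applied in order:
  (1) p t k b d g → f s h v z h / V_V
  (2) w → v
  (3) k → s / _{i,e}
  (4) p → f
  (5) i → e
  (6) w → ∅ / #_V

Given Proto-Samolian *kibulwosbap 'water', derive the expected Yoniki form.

sevulvosbaf

Yoniki: start from *kibulwosbap.
  rule 1 (intervocalic lenition): kibulwosbap → kivulwosbap
  rule 2 (unconditioned shift): kivulwosbap → kivulvosbap
  rule 3 (palatalisation): kivulvosbap → sivulvosbap
  rule 4 (unconditioned shift): sivulvosbap → sivulvosbaf
  rule 5 (vowel merger): sivulvosbaf → sevulvosbaf
  rule 6: no change — sevulvosbaf
  ⇒ Yoniki sevulvosbaf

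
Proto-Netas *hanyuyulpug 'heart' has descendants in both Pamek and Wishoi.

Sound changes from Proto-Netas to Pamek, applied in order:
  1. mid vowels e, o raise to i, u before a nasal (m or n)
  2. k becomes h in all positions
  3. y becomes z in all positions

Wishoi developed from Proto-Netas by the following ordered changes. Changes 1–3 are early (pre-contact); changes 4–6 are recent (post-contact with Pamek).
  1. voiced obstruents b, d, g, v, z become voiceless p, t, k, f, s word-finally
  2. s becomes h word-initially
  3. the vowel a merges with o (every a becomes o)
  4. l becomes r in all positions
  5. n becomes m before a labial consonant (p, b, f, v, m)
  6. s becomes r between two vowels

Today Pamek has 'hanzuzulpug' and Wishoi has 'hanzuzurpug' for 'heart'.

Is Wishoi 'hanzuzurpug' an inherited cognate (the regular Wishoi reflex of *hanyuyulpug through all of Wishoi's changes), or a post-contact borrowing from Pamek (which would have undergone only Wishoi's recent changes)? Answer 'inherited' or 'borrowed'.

If inherited, *hanyuyulpug would pass through all of Wishoi's changes:
Wishoi: start from *hanyuyulpug.
  rule 1 (final devoicing): hanyuyulpug → hanyuyulpuk
  rule 2: no change — hanyuyulpuk
  rule 3 (vowel merger): hanyuyulpuk → honyuyulpuk
  rule 4 (unconditioned shift): honyuyulpuk → honyuyurpuk
  rule 5: no change — honyuyurpuk
  rule 6: no change — honyuyurpuk
  ⇒ Wishoi honyuyurpuk
If borrowed from Pamek 'hanzuzulpug' after the early changes, it would undergo only the recent ones:
  rule 4 (unconditioned shift): hanzuzulpug → hanzuzurpug
  rule 5 (nasal place assimilation): no change (hanzuzurpug)
  rule 6 (rhotacism): no change (hanzuzurpug)
  ⇒ as a loan: hanzuzurpug
Wishoi 'hanzuzurpug' matches the loan outcome 'hanzuzurpug', not the inherited 'honyuyurpuk' — it skipped the early Wishoi changes, so it was borrowed from Pamek.

borrowed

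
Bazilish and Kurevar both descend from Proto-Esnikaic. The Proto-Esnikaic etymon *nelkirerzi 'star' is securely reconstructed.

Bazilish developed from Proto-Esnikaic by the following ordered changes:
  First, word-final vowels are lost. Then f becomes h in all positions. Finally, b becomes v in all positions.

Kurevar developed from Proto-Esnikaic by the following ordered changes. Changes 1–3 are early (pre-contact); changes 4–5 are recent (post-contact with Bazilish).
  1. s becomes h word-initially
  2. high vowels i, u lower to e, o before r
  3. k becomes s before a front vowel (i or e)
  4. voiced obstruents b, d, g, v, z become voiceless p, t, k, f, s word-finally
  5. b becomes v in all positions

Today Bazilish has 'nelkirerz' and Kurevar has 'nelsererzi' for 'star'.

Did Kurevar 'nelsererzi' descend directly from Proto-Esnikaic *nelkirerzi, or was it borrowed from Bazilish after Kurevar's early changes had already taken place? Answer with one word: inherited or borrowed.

If inherited, *nelkirerzi would pass through all of Kurevar's changes:
Kurevar: start from *nelkirerzi.
  rule 1: no change — nelkirerzi
  rule 2 (pre-rhotic lowering): nelkirerzi → nelkererzi
  rule 3 (palatalisation): nelkererzi → nelsererzi
  rule 4: no change — nelsererzi
  rule 5: no change — nelsererzi
  ⇒ Kurevar nelsererzi
If borrowed from Bazilish 'nelkirerz' after the early changes, it would undergo only the recent ones:
  rule 4 (final devoicing): nelkirerz → nelkirers
  rule 5 (unconditioned shift): no change (nelkirers)
  ⇒ as a loan: nelkirers
Kurevar 'nelsererzi' matches the inherited outcome exactly, so it is an inherited cognate, not a loan.

inherited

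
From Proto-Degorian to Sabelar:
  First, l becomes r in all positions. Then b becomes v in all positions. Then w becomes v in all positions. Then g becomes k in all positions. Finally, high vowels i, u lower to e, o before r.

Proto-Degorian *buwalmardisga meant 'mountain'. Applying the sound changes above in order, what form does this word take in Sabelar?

Sabelar: start from *buwalmardisga.
  rule 1 (unconditioned shift): buwalmardisga → buwarmardisga
  rule 2 (unconditioned shift): buwarmardisga → vuwarmardisga
  rule 3 (unconditioned shift): vuwarmardisga → vuvarmardisga
  rule 4 (unconditioned shift): vuvarmardisga → vuvarmardiska
  rule 5: no change — vuvarmardiska
  ⇒ Sabelar vuvarmardiska

vuvarmardiska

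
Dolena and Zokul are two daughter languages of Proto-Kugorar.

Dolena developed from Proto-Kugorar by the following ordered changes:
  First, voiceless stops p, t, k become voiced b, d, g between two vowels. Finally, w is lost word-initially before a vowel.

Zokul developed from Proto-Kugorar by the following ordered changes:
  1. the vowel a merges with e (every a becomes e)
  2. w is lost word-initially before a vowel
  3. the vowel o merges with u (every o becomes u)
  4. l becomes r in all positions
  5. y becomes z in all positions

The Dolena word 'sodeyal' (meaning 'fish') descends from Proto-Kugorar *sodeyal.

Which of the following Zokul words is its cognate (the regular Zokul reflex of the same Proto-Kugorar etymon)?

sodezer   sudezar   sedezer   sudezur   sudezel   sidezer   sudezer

Zokul: *sodeyal
  sodeyal → sodeyel   [vowel merger]
  sodeyel (rule 2 does not apply)
  sodeyel → sudeyel   [vowel merger]
  sudeyel → sudeyer   [unconditioned shift]
  sudeyer → sudezer   [unconditioned shift]
  giving Zokul sudezer.

sudezer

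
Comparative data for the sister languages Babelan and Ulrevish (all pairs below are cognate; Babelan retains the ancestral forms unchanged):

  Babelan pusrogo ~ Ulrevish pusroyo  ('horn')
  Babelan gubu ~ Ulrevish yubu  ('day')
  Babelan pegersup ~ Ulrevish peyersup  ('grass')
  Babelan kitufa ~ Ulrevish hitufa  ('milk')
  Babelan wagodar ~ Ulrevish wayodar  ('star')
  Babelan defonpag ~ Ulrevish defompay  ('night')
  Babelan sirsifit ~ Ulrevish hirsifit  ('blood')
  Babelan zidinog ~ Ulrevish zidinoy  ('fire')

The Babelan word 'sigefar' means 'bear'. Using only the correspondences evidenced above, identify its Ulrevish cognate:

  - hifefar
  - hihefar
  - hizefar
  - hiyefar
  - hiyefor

sirsifit ~ hirsifit — Babelan s corresponds to Ulrevish h word-initially before a front vowel.
pegersup ~ peyersup — Babelan g corresponds to Ulrevish y between vowels (before a front vowel).
Applying these to Babelan 'sigefar':
  sigefar → higefar   (s→h word-initially before a front vowel)
  higefar → hiyefar   (g→y between vowels (before a front vowel))
So the Ulrevish cognate is 'hiyefar'.

hiyefar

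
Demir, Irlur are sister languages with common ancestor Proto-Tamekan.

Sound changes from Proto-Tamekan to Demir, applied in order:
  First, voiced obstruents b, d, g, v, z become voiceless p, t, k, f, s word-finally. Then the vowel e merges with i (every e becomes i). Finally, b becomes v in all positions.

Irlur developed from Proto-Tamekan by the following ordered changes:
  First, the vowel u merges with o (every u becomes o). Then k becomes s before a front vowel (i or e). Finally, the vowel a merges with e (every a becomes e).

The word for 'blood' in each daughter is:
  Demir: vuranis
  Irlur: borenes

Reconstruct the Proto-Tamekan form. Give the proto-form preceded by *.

*buranes

Position 6: Demir has i, Irlur has e. Taking the neighbouring segments as reconstructed: Demir i could go back to *e or *i; Irlur e could go back to *a or *e — the one source consistent with every daughter is *e.
Position 4: Demir has a, Irlur has e. Demir preserves a here (none of its changes turn any other segment into a), so the proto-segment is *a.
Position 1: Demir has v, Irlur has b. Irlur preserves b here (none of its changes turn any other segment into b), so the proto-segment is *b.
Continuing position by position gives *buranes; check it forward:
Demir: *buranes
  buranes (rule 1 does not apply)
  buranes → buranis   [vowel merger]
  buranis → vuranis   [unconditioned shift]
  giving Demir vuranis.
Irlur: *buranes > boranes > borenes  (by vowel merger, vowel merger)
Only *buranes yields all of Demir vuranis, Irlur borenes.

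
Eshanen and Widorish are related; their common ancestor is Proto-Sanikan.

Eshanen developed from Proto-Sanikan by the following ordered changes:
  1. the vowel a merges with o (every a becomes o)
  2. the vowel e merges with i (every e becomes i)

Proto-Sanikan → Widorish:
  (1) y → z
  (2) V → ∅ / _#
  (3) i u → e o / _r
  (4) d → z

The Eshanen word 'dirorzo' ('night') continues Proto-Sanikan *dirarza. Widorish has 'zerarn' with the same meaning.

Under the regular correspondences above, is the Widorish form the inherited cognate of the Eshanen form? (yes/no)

Derive the expected Widorish reflex of *dirarza:
Widorish: *dirarza > dirarz > derarz > zerarz  (by apocope, pre-rhotic lowering, unconditioned shift)
The regular Widorish reflex would be 'zerarz', but the attested form is 'zerarn'. The correspondence is irregular, so they are not cognates (the Widorish form has a different source).

no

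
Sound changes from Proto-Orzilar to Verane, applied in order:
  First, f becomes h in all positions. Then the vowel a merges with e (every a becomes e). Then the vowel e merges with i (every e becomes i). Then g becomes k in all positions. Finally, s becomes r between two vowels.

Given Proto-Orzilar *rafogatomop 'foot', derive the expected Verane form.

Verane: start from *rafogatomop.
  rule 1 (unconditioned shift): rafogatomop → rahogatomop
  rule 2 (vowel merger): rahogatomop → rehogetomop
  rule 3 (vowel merger): rehogetomop → rihogitomop
  rule 4 (unconditioned shift): rihogitomop → rihokitomop
  rule 5: no change — rihokitomop
  ⇒ Verane rihokitomop

rihokitomop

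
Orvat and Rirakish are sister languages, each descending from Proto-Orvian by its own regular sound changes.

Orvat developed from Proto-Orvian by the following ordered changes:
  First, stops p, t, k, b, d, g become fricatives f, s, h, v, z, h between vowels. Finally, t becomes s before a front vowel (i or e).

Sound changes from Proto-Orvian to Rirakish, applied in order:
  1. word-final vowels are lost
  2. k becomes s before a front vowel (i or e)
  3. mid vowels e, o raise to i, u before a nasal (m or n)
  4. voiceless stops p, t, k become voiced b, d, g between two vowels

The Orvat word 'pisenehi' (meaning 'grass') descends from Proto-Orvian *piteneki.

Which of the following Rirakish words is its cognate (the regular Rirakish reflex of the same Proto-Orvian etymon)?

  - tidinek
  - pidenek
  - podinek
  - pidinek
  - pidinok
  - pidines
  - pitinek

pidinek

Rirakish: start from *piteneki.
  rule 1 (apocope): piteneki → pitenek
  rule 2: no change — pitenek
  rule 3 (pre-nasal raising): pitenek → pitinek
  rule 4 (intervocalic voicing): pitinek → pidinek
  ⇒ Rirakish pidinek
Among the options, 'pidinek' alone shows every Rirakish change applied in order.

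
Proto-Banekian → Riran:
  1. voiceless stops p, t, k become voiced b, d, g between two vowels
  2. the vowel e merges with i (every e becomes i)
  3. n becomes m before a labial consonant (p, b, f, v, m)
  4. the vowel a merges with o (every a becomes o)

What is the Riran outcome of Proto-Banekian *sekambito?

sigombido

Riran: *sekambito
  sekambito → segambido   [intervocalic voicing]
  segambido → sigambido   [vowel merger]
  sigambido (rule 3 does not apply)
  sigambido → sigombido   [vowel merger]
  giving Riran sigombido.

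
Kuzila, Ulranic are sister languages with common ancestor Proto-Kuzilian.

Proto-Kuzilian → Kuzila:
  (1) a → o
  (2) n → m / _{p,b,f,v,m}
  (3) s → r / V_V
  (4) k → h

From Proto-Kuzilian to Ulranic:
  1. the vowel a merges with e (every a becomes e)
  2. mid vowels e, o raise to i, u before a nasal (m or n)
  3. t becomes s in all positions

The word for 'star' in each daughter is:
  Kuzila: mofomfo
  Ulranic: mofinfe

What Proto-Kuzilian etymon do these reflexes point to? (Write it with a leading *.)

Position 4: Kuzila has o, Ulranic has i. Taking the neighbouring segments as reconstructed: Kuzila o could go back to *a or *o; Ulranic i could go back to *a or *e or *i — the one source consistent with every daughter is *a.
Position 5: Kuzila has m, Ulranic has n. Ulranic preserves n here (none of its changes turn any other segment into n), so the proto-segment is *n.
Continuing position by position gives *mofanfa; check it forward:
Kuzila: *mofanfa
  mofanfa → mofonfo   [vowel merger]
  mofonfo → mofomfo   [nasal place assimilation]
  mofomfo (rule 3 does not apply)
  mofomfo (rule 4 does not apply)
  giving Kuzila mofomfo.
Ulranic: start from *mofanfa.
  rule 1 (vowel merger): mofanfa → mofenfe
  rule 2 (pre-nasal raising): mofenfe → mofinfe
  rule 3: no change — mofinfe
  ⇒ Ulranic mofinfe
No other proto-form is consistent with every reflex, so the reconstruction is *mofanfa.

*mofanfa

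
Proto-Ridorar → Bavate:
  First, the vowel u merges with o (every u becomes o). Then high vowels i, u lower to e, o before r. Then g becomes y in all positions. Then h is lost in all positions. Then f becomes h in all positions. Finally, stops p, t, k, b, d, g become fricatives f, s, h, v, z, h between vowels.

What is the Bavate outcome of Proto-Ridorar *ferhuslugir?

herosloyer

Bavate: *ferhuslugir
  ferhuslugir → ferhoslogir   [vowel merger]
  ferhoslogir → ferhosloger   [pre-rhotic lowering]
  ferhosloger → ferhosloyer   [unconditioned shift]
  ferhosloyer → ferosloyer   [h-loss]
  ferosloyer → herosloyer   [unconditioned shift]
  herosloyer (rule 6 does not apply)
  giving Bavate herosloyer.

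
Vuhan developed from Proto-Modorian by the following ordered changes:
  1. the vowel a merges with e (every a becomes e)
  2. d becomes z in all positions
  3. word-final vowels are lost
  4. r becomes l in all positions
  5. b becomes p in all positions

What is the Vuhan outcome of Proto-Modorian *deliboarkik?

zelipoelkik

Vuhan: *deliboarkik > deliboerkik > zeliboerkik > zeliboelkik > zelipoelkik  (by vowel merger, unconditioned shift, unconditioned shift, unconditioned shift)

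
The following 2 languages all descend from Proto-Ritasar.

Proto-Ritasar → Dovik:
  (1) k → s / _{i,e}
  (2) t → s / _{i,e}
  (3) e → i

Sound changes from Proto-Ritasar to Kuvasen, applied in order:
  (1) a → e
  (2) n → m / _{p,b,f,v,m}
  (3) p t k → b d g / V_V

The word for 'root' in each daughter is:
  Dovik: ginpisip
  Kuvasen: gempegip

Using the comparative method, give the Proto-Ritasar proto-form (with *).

*genpekip

Position 6: Dovik has s, Kuvasen has g. Taking the neighbouring segments as reconstructed: Dovik s could go back to *t or *k or *s; Kuvasen g could go back to *k or *g — the one source consistent with every daughter is *k.
Position 3: Dovik has n, Kuvasen has m. Dovik preserves n here (none of its changes turn any other segment into n), so the proto-segment is *n.
Verify the candidate proto-form against each daughter:
Dovik: *genpekip > genpesip > ginpisip  (by palatalisation, vowel merger)
Kuvasen: *genpekip
  genpekip (rule 1 does not apply)
  genpekip → gempekip   [nasal place assimilation]
  gempekip → gempegip   [intervocalic voicing]
  giving Kuvasen gempegip.
Only *genpekip yields all of Dovik ginpisip, Kuvasen gempegip.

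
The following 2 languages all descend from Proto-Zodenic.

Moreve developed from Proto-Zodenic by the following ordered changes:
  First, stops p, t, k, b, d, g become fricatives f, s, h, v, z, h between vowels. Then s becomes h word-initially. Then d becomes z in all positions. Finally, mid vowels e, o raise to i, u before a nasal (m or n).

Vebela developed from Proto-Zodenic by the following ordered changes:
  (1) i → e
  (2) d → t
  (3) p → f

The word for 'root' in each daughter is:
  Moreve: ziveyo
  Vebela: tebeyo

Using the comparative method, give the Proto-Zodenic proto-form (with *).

Position 2: Moreve has i, Vebela has e. Taking the neighbouring segments as reconstructed: Moreve i can only go back to *i; Vebela e could go back to *e or *i — the one source consistent with every daughter is *i.
Position 3: Moreve has v, Vebela has b. Vebela preserves b here (none of its changes turn any other segment into b), so the proto-segment is *b.
Position 1: Moreve has z, Vebela has t. Taking the neighbouring segments as reconstructed: Moreve z could go back to *d or *z; Vebela t could go back to *t or *d — the one source consistent with every daughter is *d.
Continuing position by position gives *dibeyo; check it forward:
Moreve: *dibeyo
  dibeyo → diveyo   [intervocalic lenition]
  diveyo (rule 2 does not apply)
  diveyo → ziveyo   [unconditioned shift]
  ziveyo (rule 4 does not apply)
  giving Moreve ziveyo.
Vebela: *dibeyo > debeyo > tebeyo  (by vowel merger, unconditioned shift)
No other proto-form is consistent with every reflex, so the reconstruction is *dibeyo.

*dibeyo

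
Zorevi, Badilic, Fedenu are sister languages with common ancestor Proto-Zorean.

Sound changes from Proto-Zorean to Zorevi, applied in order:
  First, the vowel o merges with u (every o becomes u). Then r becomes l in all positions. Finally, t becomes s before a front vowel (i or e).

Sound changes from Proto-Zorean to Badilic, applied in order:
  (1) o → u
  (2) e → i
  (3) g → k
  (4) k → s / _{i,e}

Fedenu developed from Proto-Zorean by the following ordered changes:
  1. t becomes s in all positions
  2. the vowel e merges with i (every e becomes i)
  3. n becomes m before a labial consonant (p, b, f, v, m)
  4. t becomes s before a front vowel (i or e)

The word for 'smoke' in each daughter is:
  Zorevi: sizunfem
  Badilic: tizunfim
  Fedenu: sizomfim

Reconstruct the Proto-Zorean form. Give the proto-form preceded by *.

Position 1: Zorevi has s, Badilic has t, Fedenu has s. Badilic preserves t here (none of its changes turn any other segment into t), so the proto-segment is *t.
Position 7: Zorevi has e, Badilic has i, Fedenu has i. Zorevi preserves e here (none of its changes turn any other segment into e), so the proto-segment is *e.
Verify the candidate proto-form against each daughter:
Zorevi: start from *tizonfem.
  rule 1 (vowel merger): tizonfem → tizunfem
  rule 2: no change — tizunfem
  rule 3 (palatalisation): tizunfem → sizunfem
  ⇒ Zorevi sizunfem
Badilic: *tizonfem > tizunfem > tizunfim  (by vowel merger, vowel merger)
Fedenu: start from *tizonfem.
  rule 1 (unconditioned shift): tizonfem → sizonfem
  rule 2 (vowel merger): sizonfem → sizonfim
  rule 3 (nasal place assimilation): sizonfim → sizomfim
  rule 4: no change — sizomfim
  ⇒ Fedenu sizomfim
Only *tizonfem yields all of Zorevi sizunfem, Badilic tizunfim, Fedenu sizomfim.

*tizonfem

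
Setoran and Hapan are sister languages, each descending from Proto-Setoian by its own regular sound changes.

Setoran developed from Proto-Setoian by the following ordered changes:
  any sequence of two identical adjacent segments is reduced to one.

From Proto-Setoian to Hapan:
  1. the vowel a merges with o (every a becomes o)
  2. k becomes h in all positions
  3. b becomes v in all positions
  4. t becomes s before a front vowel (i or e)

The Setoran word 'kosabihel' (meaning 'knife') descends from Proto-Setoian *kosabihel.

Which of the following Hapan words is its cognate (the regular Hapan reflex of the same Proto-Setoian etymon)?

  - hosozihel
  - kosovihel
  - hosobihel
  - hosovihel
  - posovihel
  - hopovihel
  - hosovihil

hosovihel

Hapan: start from *kosabihel.
  rule 1 (vowel merger): kosabihel → kosobihel
  rule 2 (unconditioned shift): kosobihel → hosobihel
  rule 3 (unconditioned shift): hosobihel → hosovihel
  rule 4: no change — hosovihel
  ⇒ Hapan hosovihel
The other candidates each miss or misapply at least one Hapan change.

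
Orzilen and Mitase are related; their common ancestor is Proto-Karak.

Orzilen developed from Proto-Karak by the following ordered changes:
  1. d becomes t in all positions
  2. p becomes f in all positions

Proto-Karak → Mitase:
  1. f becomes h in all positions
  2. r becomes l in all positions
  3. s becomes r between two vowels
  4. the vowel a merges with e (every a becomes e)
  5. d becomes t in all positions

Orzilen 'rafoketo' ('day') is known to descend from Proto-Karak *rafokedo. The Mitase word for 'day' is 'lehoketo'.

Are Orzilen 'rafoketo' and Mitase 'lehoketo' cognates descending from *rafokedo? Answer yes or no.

Derive the expected Mitase reflex of *rafokedo:
Mitase: *rafokedo > rahokedo > lahokedo > lehokedo > lehoketo  (by unconditioned shift, unconditioned shift, vowel merger, unconditioned shift)
Mitase 'lehoketo' matches the regular reflex exactly, so the pair is cognate.

yes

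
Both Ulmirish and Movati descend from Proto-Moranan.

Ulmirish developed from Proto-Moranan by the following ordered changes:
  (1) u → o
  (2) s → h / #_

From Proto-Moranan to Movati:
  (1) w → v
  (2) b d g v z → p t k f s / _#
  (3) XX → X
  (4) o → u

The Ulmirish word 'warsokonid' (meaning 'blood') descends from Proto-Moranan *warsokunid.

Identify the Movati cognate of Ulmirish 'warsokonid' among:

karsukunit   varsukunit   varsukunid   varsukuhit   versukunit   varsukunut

varsukunit

Movati: *warsokunid > varsokunid > varsokunit > varsukunit  (by unconditioned shift, final devoicing, vowel merger)
Only 'varsukunit' matches the regular Movati development of *warsokunid.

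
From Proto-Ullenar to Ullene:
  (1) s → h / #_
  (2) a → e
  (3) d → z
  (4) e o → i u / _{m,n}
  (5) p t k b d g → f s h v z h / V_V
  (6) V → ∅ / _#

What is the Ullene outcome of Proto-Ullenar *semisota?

Ullene: *semisota
  semisota → hemisota   [debuccalisation]
  hemisota → hemisote   [vowel merger]
  hemisote (rule 3 does not apply)
  hemisote → himisote   [pre-nasal raising]
  himisote → himisose   [intervocalic lenition]
  himisose → himisos   [apocope]
  giving Ullene himisos.

himisos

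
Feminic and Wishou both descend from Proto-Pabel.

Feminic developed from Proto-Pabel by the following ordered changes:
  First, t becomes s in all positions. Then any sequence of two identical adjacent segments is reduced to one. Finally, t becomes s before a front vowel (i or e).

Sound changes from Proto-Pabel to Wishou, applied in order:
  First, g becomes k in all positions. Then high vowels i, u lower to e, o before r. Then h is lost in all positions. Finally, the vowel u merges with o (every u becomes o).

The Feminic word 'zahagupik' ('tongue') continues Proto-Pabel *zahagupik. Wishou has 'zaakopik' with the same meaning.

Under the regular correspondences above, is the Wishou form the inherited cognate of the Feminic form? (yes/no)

Derive the expected Wishou reflex of *zahagupik:
Wishou: *zahagupik
  zahagupik → zahakupik   [unconditioned shift]
  zahakupik (rule 2 does not apply)
  zahakupik → zaakupik   [h-loss]
  zaakupik → zaakopik   [vowel merger]
  giving Wishou zaakopik.
Wishou 'zaakopik' matches the regular reflex exactly, so the pair is cognate.

yes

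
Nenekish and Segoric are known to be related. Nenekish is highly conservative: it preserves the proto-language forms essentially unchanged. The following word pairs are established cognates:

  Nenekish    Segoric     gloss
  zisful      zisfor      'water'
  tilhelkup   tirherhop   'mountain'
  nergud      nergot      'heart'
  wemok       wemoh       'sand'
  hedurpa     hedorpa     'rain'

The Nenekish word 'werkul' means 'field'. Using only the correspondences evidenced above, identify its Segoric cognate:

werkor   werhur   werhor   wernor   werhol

tilhelkup ~ tirherhop — Nenekish k corresponds to Segoric h after a consonant, before a back vowel.
zisful ~ zisfor, nergud ~ nergot — Nenekish u corresponds to Segoric o after a consonant, before a consonant other than r, m, n, p, b, f, v.
zisful ~ zisfor — Nenekish l corresponds to Segoric r word-finally.
Applying these to Nenekish 'werkul':
  werkul → werhul   (k→h after a consonant, before a back vowel)
  werhul → werhol   (u→o after a consonant, before a consonant other than r, m, n, p, b, f, v)
  werhol → werhor   (l→r word-finally)
So the Segoric cognate is 'werhor'.

werhor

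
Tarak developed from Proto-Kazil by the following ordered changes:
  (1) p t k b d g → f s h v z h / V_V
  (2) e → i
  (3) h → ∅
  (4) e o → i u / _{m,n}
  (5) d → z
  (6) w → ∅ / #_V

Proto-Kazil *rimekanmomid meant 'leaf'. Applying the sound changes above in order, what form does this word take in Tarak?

rimianmumiz

Tarak: *rimekanmomid > rimehanmomid > rimihanmomid > rimianmomid > rimianmumid > rimianmumiz  (by intervocalic lenition, vowel merger, h-loss, pre-nasal raising, unconditioned shift)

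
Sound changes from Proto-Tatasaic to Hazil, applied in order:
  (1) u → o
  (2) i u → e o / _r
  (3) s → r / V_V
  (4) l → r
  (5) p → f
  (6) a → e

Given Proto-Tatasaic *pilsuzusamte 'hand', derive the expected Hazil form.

firsozoremte

Hazil: start from *pilsuzusamte.
  rule 1 (vowel merger): pilsuzusamte → pilsozosamte
  rule 2: no change — pilsozosamte
  rule 3 (rhotacism): pilsozosamte → pilsozoramte
  rule 4 (unconditioned shift): pilsozoramte → pirsozoramte
  rule 5 (unconditioned shift): pirsozoramte → firsozoramte
  rule 6 (vowel merger): firsozoramte → firsozoremte
  ⇒ Hazil firsozoremte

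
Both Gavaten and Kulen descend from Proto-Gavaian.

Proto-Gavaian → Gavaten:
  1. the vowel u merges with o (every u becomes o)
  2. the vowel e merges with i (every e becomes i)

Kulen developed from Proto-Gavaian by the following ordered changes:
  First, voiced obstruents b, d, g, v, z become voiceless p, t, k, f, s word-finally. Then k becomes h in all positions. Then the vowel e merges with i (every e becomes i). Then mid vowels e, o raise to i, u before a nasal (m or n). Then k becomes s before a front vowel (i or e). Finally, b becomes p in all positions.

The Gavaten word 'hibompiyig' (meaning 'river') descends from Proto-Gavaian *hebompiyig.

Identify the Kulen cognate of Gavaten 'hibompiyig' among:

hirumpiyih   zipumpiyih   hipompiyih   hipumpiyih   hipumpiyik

Kulen: start from *hebompiyig.
  rule 1 (final devoicing): hebompiyig → hebompiyik
  rule 2 (unconditioned shift): hebompiyik → hebompiyih
  rule 3 (vowel merger): hebompiyih → hibompiyih
  rule 4 (pre-nasal raising): hibompiyih → hibumpiyih
  rule 5: no change — hibumpiyih
  rule 6 (unconditioned shift): hibumpiyih → hipumpiyih
  ⇒ Kulen hipumpiyih
Only 'hipumpiyih' matches the regular Kulen development of *hebompiyig.

hipumpiyih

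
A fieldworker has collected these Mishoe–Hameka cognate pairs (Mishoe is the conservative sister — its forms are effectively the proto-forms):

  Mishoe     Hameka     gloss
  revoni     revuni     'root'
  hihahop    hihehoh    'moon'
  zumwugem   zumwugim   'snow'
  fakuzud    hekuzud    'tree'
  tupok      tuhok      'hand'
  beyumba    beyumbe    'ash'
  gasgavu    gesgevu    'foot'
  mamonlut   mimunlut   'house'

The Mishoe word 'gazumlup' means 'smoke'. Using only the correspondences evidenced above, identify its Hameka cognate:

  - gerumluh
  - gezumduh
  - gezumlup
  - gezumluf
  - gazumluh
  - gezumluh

hihahop ~ hihehoh, fakuzud ~ hekuzud — Mishoe a corresponds to Hameka e after a consonant, before a consonant other than r, m, n, p, b, f, v.
hihahop ~ hihehoh — Mishoe p corresponds to Hameka h word-finally.
Applying these to Mishoe 'gazumlup':
  gazumlup → gezumlup   (a→e after a consonant, before a consonant other than r, m, n, p, b, f, v)
  gezumlup → gezumluh   (p→h word-finally)
So the Hameka cognate is 'gezumluh'.

gezumluh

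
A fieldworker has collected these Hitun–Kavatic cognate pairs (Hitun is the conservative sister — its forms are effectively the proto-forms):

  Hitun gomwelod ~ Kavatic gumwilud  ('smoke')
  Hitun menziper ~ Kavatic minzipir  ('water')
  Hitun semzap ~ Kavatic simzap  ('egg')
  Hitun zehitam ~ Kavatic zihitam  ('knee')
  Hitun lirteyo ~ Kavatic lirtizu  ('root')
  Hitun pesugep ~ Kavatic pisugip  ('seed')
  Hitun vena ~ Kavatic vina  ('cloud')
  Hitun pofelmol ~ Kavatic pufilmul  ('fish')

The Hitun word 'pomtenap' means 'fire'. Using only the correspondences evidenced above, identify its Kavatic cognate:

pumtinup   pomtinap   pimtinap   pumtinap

gomwelod ~ gumwilud — Hitun o corresponds to Kavatic u after a consonant, before a nasal.
menziper ~ minzipir, vena ~ vina — Hitun e corresponds to Kavatic i after a consonant, before a nasal.
Applying these to Hitun 'pomtenap':
  pomtenap → pumtenap   (o→u after a consonant, before a nasal)
  pumtenap → pumtinap   (e→i after a consonant, before a nasal)
So the Kavatic cognate is 'pumtinap'.

pumtinap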